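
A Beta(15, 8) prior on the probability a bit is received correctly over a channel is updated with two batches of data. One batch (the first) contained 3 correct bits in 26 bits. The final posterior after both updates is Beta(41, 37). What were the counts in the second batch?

Because Beta–binomial updating is additive in the counts, the combined data contributed (α_post−α_prior, β_post−β_prior) successes and failures.
Total across both batches: 41−15=26 correct bits, 37−8=29 errors.
Subtract the first batch: 26−3=23 correct bits and 29−23=6 errors.

23 correct bits and 6 errors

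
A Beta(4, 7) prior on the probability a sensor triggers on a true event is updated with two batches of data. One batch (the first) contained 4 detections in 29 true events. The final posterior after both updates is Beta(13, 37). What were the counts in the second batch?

Because Beta–binomial updating is additive in the counts, the combined data contributed (α_post−α_prior, β_post−β_prior) successes and failures.
Total across both batches: 13−4=9 detections, 37−7=30 misses.
Subtract the first batch: 9−4=5 detections and 30−25=5 misses.

5 detections and 5 misses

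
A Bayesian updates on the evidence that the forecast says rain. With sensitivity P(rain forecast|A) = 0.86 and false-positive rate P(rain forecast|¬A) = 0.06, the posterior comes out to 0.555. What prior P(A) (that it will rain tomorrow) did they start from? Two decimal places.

P(A) = 0.08

Bayes' rule in odds form gives O(A|E) = O(A)·[P(E|A)/P(E|¬A)], hence O(A) = O(A|E)/LR.
Posterior odds = 0.555/(1−0.555) = 1.2472. LR = 0.86/0.06 = 14.3333.
Prior odds = 1.2472/14.3333 = 0.0870, so P(A) = 0.0870/(1+0.0870) ≈ 0.08.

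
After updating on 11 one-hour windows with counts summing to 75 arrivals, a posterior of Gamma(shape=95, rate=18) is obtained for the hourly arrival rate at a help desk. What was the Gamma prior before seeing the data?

Gamma(shape=20, rate=7)

A Gamma(α, β) prior (rate parametrization) on a Poisson rate with n observations summing to S gives posterior Gamma(α+S, β+n).
So α = 95 − 75 = 20 and β = 18 − 11 = 7.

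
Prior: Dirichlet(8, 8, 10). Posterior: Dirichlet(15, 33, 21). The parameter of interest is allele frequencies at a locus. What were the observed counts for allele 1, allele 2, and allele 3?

counts (7, 25, 11)

For a Dirichlet(α) prior with multinomial counts c, the posterior is Dirichlet(α + c) componentwise.
Counts are posterior − prior componentwise: 15−8=7, 33−8=25, 21−10=11.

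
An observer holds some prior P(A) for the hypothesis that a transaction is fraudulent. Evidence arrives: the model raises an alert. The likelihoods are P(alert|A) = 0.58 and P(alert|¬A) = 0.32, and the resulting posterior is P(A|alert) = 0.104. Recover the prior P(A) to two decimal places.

Bayes' rule in odds form gives O(A|E) = O(A)·[P(E|A)/P(E|¬A)], hence O(A) = O(A|E)/LR.
Posterior odds = 0.104/(1−0.104) = 0.1161. LR = 0.58/0.32 = 1.8125.
Prior odds = 0.1161/1.8125 = 0.0641, so P(A) = 0.0641/(1+0.0641) ≈ 0.06.

P(A) = 0.06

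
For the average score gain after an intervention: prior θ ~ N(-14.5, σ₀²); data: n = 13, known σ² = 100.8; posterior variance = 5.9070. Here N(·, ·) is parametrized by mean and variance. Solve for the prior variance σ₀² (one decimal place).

For the Normal–Normal model with known σ², precisions add: τ_n = τ₀ + n/σ².
So 1/σ₀² = 1/5.9070 − 13/100.8 = 0.169291 − 0.128968 = 0.040323.
Hence σ₀² = 1/0.040323 ≈ 24.8.

σ₀² = 24.8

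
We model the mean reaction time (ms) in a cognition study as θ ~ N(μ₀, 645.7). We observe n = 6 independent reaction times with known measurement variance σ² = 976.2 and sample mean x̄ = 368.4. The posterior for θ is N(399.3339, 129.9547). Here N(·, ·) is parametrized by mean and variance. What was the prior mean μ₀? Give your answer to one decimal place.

μ₀ = 522.1

The posterior mean is a precision-weighted average: μ_n = (τ₀μ₀ + τ_data·x̄)/(τ₀+τ_data), with τ₀=1/σ₀² and τ_data=n/σ².
Here τ₀ = 1/645.7 = 0.001549 and τ_data = 6/976.2 = 0.006146, so τ_n = 0.007695.
Rearranging for μ₀: μ₀ = (μ_n·τ_n − τ_data·x̄)/τ₀ = (399.3339·0.007695 − 0.006146·368.4) / 0.001549 = 0.808688/0.001549 ≈ 522.1.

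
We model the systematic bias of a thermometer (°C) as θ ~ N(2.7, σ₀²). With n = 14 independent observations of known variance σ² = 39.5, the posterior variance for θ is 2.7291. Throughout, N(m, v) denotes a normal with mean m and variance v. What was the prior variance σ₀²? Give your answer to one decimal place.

Posterior precision equals prior precision plus data precision: 1/σ_n² = 1/σ₀² + n/σ².
So 1/σ₀² = 1/2.7291 − 14/39.5 = 0.366421 − 0.354430 = 0.011991.
Hence σ₀² = 1/0.011991 ≈ 83.4.

σ₀² = 83.4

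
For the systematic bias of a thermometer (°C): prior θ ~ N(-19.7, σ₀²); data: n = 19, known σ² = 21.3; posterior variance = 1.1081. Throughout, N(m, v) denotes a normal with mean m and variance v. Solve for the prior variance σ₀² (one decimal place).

For the Normal–Normal model with known σ², precisions add: τ_n = τ₀ + n/σ².
So 1/σ₀² = 1/1.1081 − 19/21.3 = 0.902446 − 0.892019 = 0.010427.
Hence σ₀² = 1/0.010427 ≈ 95.9.

σ₀² = 95.9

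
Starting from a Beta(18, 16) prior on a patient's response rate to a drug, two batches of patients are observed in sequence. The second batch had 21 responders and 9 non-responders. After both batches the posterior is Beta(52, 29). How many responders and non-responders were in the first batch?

Sequential conjugate updates are equivalent to a single update on the pooled data, so total successes = posterior α − prior α and total failures = posterior β − prior β.
Total across both batches: 52−18=34 responders, 29−16=13 non-responders.
Subtract the second batch: 34−21=13 responders and 13−9=4 non-responders.

13 responders and 4 non-responders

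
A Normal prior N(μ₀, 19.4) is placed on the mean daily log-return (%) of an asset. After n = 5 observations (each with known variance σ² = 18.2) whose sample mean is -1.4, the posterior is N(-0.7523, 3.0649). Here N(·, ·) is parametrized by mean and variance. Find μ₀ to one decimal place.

The posterior mean is a precision-weighted average: μ_n = (τ₀μ₀ + τ_data·x̄)/(τ₀+τ_data), with τ₀=1/σ₀² and τ_data=n/σ².
Here τ₀ = 1/19.4 = 0.051546 and τ_data = 5/18.2 = 0.274725, so τ_n = 0.326271.
Rearranging for μ₀: μ₀ = (μ_n·τ_n − τ_data·x̄)/τ₀ = (-0.7523·0.326271 − 0.274725·-1.4) / 0.051546 = 0.139161/0.051546 ≈ 2.7.

μ₀ = 2.7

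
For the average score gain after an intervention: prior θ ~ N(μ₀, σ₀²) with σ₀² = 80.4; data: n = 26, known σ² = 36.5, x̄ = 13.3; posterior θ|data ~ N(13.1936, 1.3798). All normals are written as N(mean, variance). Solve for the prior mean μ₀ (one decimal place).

μ₀ = 7.1

The posterior mean is a precision-weighted average: μ_n = (τ₀μ₀ + τ_data·x̄)/(τ₀+τ_data), with τ₀=1/σ₀² and τ_data=n/σ².
Here τ₀ = 1/80.4 = 0.012438 and τ_data = 26/36.5 = 0.712329, so τ_n = 0.724767.
Rearranging for μ₀: μ₀ = (μ_n·τ_n − τ_data·x̄)/τ₀ = (13.1936·0.724767 − 0.712329·13.3) / 0.012438 = 0.088310/0.012438 ≈ 7.1.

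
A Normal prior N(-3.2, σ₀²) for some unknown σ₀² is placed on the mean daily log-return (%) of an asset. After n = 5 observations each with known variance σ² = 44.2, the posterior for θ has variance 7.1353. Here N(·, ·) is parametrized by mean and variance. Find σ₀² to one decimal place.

σ₀² = 37.0

For the Normal–Normal model with known σ², precisions add: τ_n = τ₀ + n/σ².
So 1/σ₀² = 1/7.1353 − 5/44.2 = 0.140148 − 0.113122 = 0.027026.
Hence σ₀² = 1/0.027026 ≈ 37.0.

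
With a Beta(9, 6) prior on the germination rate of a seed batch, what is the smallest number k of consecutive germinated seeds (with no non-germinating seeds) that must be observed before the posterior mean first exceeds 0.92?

k = 61

After k germinated seeds and 0 non-germinating seeds the posterior is Beta(9+k, 6), with mean (9+k)/(9+6+k).
Set (9+k)/(15+k) > 0.92 and solve: k > (0.92·15 − 9)/(1 − 0.92) = 60.000.
The smallest integer exceeding 60.000 is 61, and checking k=61: (70)/(76) = 0.9211 > 0.92.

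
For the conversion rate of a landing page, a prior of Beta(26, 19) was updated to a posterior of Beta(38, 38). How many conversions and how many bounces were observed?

Beta is conjugate to the binomial likelihood: posterior = Beta(α+s, β+f).
So s = 38 − 26 = 12 and f = 38 − 19 = 19.

12 conversions and 19 bounces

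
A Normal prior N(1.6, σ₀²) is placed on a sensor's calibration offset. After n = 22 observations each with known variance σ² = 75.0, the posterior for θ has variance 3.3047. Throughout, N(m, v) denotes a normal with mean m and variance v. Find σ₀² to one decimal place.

Posterior precision equals prior precision plus data precision: 1/σ_n² = 1/σ₀² + n/σ².
So 1/σ₀² = 1/3.3047 − 22/75.0 = 0.302599 − 0.293333 = 0.009266.
Hence σ₀² = 1/0.009266 ≈ 107.9.

σ₀² = 107.9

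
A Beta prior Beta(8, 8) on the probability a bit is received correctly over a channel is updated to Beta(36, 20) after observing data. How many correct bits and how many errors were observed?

28 correct bits and 12 errors

Beta is conjugate to the binomial likelihood: posterior = Beta(a+s, b+f).
So s = 36 − 8 = 28 and f = 20 − 8 = 12.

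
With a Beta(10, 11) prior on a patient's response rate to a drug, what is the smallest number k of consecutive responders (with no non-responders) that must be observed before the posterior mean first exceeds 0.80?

k = 35

After k responders and 0 non-responders the posterior is Beta(10+k, 11), with mean (10+k)/(10+11+k).
Set (10+k)/(21+k) > 0.80 and solve: k > (0.80·21 − 10)/(1 − 0.80) = 34.000.
The smallest integer exceeding 34.000 is 35.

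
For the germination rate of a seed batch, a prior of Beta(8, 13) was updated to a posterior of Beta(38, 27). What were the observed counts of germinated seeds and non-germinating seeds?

Under Beta–binomial conjugacy the posterior parameters are (α+s, β+f).
So s = 38 − 8 = 30 and f = 27 − 13 = 14.

30 germinated seeds and 14 non-germinating seeds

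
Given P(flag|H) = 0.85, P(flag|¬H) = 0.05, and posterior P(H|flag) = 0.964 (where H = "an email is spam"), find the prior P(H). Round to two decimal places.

P(H) = 0.61

Bayes' rule in odds form gives O(H|E) = O(H)·[P(E|H)/P(E|¬H)], hence O(H) = O(H|E)/LR.
Posterior odds = 0.964/(1−0.964) = 26.7778. LR = 0.85/0.05 = 17.0000.
Prior odds = 26.7778/17.0000 = 1.5752, so P(H) = 1.5752/(1+1.5752) ≈ 0.61.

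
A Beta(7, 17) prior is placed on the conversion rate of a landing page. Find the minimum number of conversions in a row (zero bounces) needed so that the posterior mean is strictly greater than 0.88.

After k conversions and 0 bounces the posterior is Beta(7+k, 17), with mean (7+k)/(7+17+k).
Set (7+k)/(24+k) > 0.88 and solve: k > (0.88·24 − 7)/(1 − 0.88) = 117.667.
The smallest integer exceeding 117.667 is 118, and checking k=118: (125)/(142) = 0.8803 > 0.88.

k = 118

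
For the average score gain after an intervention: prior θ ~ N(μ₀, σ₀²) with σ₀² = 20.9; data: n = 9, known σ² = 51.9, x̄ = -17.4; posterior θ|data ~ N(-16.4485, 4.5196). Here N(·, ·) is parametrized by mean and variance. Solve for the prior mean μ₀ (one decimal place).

The posterior mean is a precision-weighted average: μ_n = (τ₀μ₀ + τ_data·x̄)/(τ₀+τ_data), with τ₀=1/σ₀² and τ_data=n/σ².
Here τ₀ = 1/20.9 = 0.047847 and τ_data = 9/51.9 = 0.173410, so τ_n = 0.221257.
Rearranging for μ₀: μ₀ = (μ_n·τ_n − τ_data·x̄)/τ₀ = (-16.4485·0.221257 − 0.173410·-17.4) / 0.047847 = -0.622012/0.047847 ≈ -13.0.

μ₀ = -13.0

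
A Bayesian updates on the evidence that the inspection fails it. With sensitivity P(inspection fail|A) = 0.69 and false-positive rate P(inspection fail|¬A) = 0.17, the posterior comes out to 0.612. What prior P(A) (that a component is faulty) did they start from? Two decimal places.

P(A) = 0.28

Bayes' rule in odds form gives O(A|E) = O(A)·[P(E|A)/P(E|¬A)], hence O(A) = O(A|E)/LR.
Posterior odds = 0.612/(1−0.612) = 1.5773. LR = 0.69/0.17 = 4.0588.
Prior odds = 1.5773/4.0588 = 0.3886, so P(A) = 0.3886/(1+0.3886) ≈ 0.28.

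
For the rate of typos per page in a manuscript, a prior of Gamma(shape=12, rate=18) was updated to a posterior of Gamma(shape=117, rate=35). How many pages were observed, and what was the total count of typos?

n = 17 pages with total 105 typos

A Gamma(α, β) prior (rate parametrization) on a Poisson rate with n observations summing to S gives posterior Gamma(α+S, β+n).
Matching: Σxᵢ = 117 − 12 = 105 and n = 35 − 18 = 17.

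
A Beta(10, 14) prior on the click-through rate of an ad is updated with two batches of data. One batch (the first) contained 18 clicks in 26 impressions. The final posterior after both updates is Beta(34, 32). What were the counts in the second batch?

6 clicks and 10 non-clicks

Because Beta–binomial updating is additive in the counts, the combined data contributed (α_post−α_prior, β_post−β_prior) successes and failures.
Total across both batches: 34−10=24 clicks, 32−14=18 non-clicks.
Subtract the first batch: 24−18=6 clicks and 18−8=10 non-clicks.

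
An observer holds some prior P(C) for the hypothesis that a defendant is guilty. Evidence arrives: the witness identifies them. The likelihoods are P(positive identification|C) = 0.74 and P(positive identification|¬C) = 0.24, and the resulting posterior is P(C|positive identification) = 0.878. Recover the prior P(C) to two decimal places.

Bayes' rule in odds form gives O(C|E) = O(C)·[P(E|C)/P(E|¬C)], hence O(C) = O(C|E)/LR.
Posterior odds = 0.878/(1−0.878) = 7.1967. LR = 0.74/0.24 = 3.0833.
Prior odds = 7.1967/3.0833 = 2.3341, so P(C) = 2.3341/(1+2.3341) ≈ 0.70.

P(C) = 0.70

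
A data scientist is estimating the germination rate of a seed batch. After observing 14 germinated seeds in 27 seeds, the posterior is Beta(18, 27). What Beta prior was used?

Beta(4, 14)

A Beta(a, b) prior with s successes and f failures in binomial data gives a Beta(a+s, b+f) posterior.
Subtract the data counts: 18−14=4, 27−13=14.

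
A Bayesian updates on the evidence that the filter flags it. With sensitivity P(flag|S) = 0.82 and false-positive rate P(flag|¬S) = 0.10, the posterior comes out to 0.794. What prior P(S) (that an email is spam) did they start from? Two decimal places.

Bayes' rule in odds form gives O(S|E) = O(S)·[P(E|S)/P(E|¬S)], hence O(S) = O(S|E)/LR.
Posterior odds = 0.794/(1−0.794) = 3.8544. LR = 0.82/0.10 = 8.2000.
Prior odds = 3.8544/8.2000 = 0.4700, so P(S) = 0.4700/(1+0.4700) ≈ 0.32.

P(S) = 0.32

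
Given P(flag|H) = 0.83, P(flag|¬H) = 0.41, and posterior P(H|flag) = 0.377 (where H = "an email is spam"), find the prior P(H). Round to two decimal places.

P(H) = 0.23

Bayes' rule in odds form gives O(H|E) = O(H)·[P(E|H)/P(E|¬H)], hence O(H) = O(H|E)/LR.
Posterior odds = 0.377/(1−0.377) = 0.6051. LR = 0.83/0.41 = 2.0244.
Prior odds = 0.6051/2.0244 = 0.2989, so P(H) = 0.2989/(1+0.2989) ≈ 0.23.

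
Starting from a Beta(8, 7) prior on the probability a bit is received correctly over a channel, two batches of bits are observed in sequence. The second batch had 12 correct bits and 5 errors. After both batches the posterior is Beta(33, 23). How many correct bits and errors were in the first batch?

Because Beta–binomial updating is additive in the counts, the combined data contributed (α_post−α_prior, β_post−β_prior) successes and failures.
Total across both batches: 33−8=25 correct bits, 23−7=16 errors.
Subtract the second batch: 25−12=13 correct bits and 16−5=11 errors.

13 correct bits and 11 errors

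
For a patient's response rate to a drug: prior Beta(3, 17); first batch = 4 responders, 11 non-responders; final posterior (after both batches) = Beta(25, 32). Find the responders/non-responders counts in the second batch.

Sequential conjugate updates are equivalent to a single update on the pooled data, so total successes = posterior α − prior α and total failures = posterior β − prior β.
Total across both batches: 25−3=22 responders, 32−17=15 non-responders.
Subtract the first batch: 22−4=18 responders and 15−11=4 non-responders.

18 responders and 4 non-responders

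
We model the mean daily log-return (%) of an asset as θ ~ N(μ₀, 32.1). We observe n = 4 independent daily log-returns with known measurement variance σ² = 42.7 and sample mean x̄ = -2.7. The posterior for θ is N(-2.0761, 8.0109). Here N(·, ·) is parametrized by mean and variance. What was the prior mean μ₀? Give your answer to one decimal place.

With known observation variance, the Normal–Normal posterior has precision τ_n = τ₀ + n/σ² and mean μ_n = (τ₀μ₀ + (n/σ²)x̄)/τ_n.
Here τ₀ = 1/32.1 = 0.031153 and τ_data = 4/42.7 = 0.093677, so τ_n = 0.124830.
Rearranging for μ₀: μ₀ = (μ_n·τ_n − τ_data·x̄)/τ₀ = (-2.0761·0.124830 − 0.093677·-2.7) / 0.031153 = -0.006232/0.031153 ≈ -0.2.

μ₀ = -0.2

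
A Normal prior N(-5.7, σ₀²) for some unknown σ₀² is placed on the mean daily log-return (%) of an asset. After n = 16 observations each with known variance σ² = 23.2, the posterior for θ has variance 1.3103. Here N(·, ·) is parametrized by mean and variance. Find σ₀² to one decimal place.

For the Normal–Normal model with known σ², precisions add: τ_n = τ₀ + n/σ².
So 1/σ₀² = 1/1.3103 − 16/23.2 = 0.763184 − 0.689655 = 0.073529.
Hence σ₀² = 1/0.073529 ≈ 13.6.

σ₀² = 13.6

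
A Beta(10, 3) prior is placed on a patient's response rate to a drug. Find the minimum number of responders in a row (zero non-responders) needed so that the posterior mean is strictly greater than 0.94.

After k responders and 0 non-responders the posterior is Beta(10+k, 3), with mean (10+k)/(10+3+k).
Set (10+k)/(13+k) > 0.94 and solve: k > (0.94·13 − 10)/(1 − 0.94) = 37.000.
The smallest integer exceeding 37.000 is 38, and checking k=38: (48)/(51) = 0.9412 > 0.94.

k = 38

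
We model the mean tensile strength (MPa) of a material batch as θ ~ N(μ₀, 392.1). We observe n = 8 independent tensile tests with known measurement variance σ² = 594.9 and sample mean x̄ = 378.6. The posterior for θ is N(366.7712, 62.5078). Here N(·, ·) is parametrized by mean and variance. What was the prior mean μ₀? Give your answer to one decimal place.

μ₀ = 304.4

With known observation variance, the Normal–Normal posterior has precision τ_n = τ₀ + n/σ² and mean μ_n = (τ₀μ₀ + (n/σ²)x̄)/τ_n.
Here τ₀ = 1/392.1 = 0.002550 and τ_data = 8/594.9 = 0.013448, so τ_n = 0.015998.
Rearranging for μ₀: μ₀ = (μ_n·τ_n − τ_data·x̄)/τ₀ = (366.7712·0.015998 − 0.013448·378.6) / 0.002550 = 0.776193/0.002550 ≈ 304.4.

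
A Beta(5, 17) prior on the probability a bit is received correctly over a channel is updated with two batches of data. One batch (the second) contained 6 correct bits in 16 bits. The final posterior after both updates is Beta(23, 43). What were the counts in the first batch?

12 correct bits and 16 errors

Sequential conjugate updates are equivalent to a single update on the pooled data, so total successes = posterior α − prior α and total failures = posterior β − prior β.
Total across both batches: 23−5=18 correct bits, 43−17=26 errors.
Subtract the second batch: 18−6=12 correct bits and 26−10=16 errors.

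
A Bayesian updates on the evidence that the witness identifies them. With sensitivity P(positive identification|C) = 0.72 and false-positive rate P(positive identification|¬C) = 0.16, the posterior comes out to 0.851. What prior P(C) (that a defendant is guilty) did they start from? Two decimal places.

Bayes' rule in odds form gives O(C|E) = O(C)·[P(E|C)/P(E|¬C)], hence O(C) = O(C|E)/LR.
Posterior odds = 0.851/(1−0.851) = 5.7114. LR = 0.72/0.16 = 4.5000.
Prior odds = 5.7114/4.5000 = 1.2692, so P(C) = 1.2692/(1+1.2692) ≈ 0.56.

P(C) = 0.56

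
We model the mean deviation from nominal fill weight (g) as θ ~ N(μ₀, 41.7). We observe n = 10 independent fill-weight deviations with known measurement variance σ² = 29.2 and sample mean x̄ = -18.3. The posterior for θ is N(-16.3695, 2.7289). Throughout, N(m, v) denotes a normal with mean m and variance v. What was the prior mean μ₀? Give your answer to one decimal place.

μ₀ = 11.2

The posterior mean is a precision-weighted average: μ_n = (τ₀μ₀ + τ_data·x̄)/(τ₀+τ_data), with τ₀=1/σ₀² and τ_data=n/σ².
Here τ₀ = 1/41.7 = 0.023981 and τ_data = 10/29.2 = 0.342466, so τ_n = 0.366447.
Rearranging for μ₀: μ₀ = (μ_n·τ_n − τ_data·x̄)/τ₀ = (-16.3695·0.366447 − 0.342466·-18.3) / 0.023981 = 0.268574/0.023981 ≈ 11.2.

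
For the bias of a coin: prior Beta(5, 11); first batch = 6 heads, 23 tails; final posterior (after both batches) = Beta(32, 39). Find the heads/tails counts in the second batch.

Sequential conjugate updates are equivalent to a single update on the pooled data, so total successes = posterior α − prior α and total failures = posterior β − prior β.
Total across both batches: 32−5=27 heads, 39−11=28 tails.
Subtract the first batch: 27−6=21 heads and 28−23=5 tails.

21 heads and 5 tails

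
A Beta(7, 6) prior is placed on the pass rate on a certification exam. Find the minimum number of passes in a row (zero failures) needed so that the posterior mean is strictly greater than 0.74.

After k passes and 0 failures the posterior is Beta(7+k, 6), with mean (7+k)/(7+6+k).
Set (7+k)/(13+k) > 0.74 and solve: k > (0.74·13 − 7)/(1 − 0.74) = 10.077.
The smallest integer exceeding 10.077 is 11, and checking k=11: (18)/(24) = 0.7500 > 0.74.

k = 11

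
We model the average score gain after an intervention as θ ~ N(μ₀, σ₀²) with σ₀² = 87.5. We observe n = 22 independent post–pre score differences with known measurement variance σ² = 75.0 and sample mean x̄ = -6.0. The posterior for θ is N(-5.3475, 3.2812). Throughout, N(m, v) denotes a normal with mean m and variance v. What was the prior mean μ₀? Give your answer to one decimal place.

μ₀ = 11.4

The posterior mean is a precision-weighted average: μ_n = (τ₀μ₀ + τ_data·x̄)/(τ₀+τ_data), with τ₀=1/σ₀² and τ_data=n/σ².
Here τ₀ = 1/87.5 = 0.011429 and τ_data = 22/75.0 = 0.293333, so τ_n = 0.304762.
Rearranging for μ₀: μ₀ = (μ_n·τ_n − τ_data·x̄)/τ₀ = (-5.3475·0.304762 − 0.293333·-6.0) / 0.011429 = 0.130283/0.011429 ≈ 11.4.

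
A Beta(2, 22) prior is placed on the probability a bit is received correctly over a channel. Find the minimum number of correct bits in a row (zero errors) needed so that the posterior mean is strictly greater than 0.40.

k = 13

After k correct bits and 0 errors the posterior is Beta(2+k, 22), with mean (2+k)/(2+22+k).
Set (2+k)/(24+k) > 0.40 and solve: k > (0.40·24 − 2)/(1 − 0.40) = 12.667.
The smallest integer exceeding 12.667 is 13, and checking k=13: (15)/(37) = 0.4054 > 0.40.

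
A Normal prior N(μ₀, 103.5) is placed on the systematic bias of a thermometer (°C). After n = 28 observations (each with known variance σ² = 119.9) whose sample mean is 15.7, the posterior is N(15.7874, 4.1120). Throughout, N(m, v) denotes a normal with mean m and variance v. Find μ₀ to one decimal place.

μ₀ = 17.9

The posterior mean is a precision-weighted average: μ_n = (τ₀μ₀ + τ_data·x̄)/(τ₀+τ_data), with τ₀=1/σ₀² and τ_data=n/σ².
Here τ₀ = 1/103.5 = 0.009662 and τ_data = 28/119.9 = 0.233528, so τ_n = 0.243190.
Rearranging for μ₀: μ₀ = (μ_n·τ_n − τ_data·x̄)/τ₀ = (15.7874·0.243190 − 0.233528·15.7) / 0.009662 = 0.172948/0.009662 ≈ 17.9.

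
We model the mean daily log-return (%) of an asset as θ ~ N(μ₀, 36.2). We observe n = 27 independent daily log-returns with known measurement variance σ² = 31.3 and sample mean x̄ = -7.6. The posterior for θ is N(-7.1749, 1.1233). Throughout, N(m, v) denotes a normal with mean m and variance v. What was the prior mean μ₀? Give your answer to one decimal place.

μ₀ = 6.1

The posterior mean is a precision-weighted average: μ_n = (τ₀μ₀ + τ_data·x̄)/(τ₀+τ_data), with τ₀=1/σ₀² and τ_data=n/σ².
Here τ₀ = 1/36.2 = 0.027624 and τ_data = 27/31.3 = 0.862620, so τ_n = 0.890244.
Rearranging for μ₀: μ₀ = (μ_n·τ_n − τ_data·x̄)/τ₀ = (-7.1749·0.890244 − 0.862620·-7.6) / 0.027624 = 0.168500/0.027624 ≈ 6.1.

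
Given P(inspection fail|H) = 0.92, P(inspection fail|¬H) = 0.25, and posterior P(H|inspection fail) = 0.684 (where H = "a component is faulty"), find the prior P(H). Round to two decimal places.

Bayes' rule in odds form gives O(H|E) = O(H)·[P(E|H)/P(E|¬H)], hence O(H) = O(H|E)/LR.
Posterior odds = 0.684/(1−0.684) = 2.1646. LR = 0.92/0.25 = 3.6800.
Prior odds = 2.1646/3.6800 = 0.5882, so P(H) = 0.5882/(1+0.5882) ≈ 0.37.

P(H) = 0.37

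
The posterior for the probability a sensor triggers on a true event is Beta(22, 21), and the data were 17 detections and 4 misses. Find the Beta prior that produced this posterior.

Beta(5, 17)

Under Beta–binomial conjugacy the posterior parameters are (α+s, β+f).
Subtract the data counts: 22−17=5, 21−4=17.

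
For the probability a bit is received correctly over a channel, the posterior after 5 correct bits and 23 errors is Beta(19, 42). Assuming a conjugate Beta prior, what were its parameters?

Under Beta–binomial conjugacy the posterior parameters are (α+s, β+f).
So α = 19 − 5 = 14 and β = 42 − 23 = 19.

Beta(14, 19)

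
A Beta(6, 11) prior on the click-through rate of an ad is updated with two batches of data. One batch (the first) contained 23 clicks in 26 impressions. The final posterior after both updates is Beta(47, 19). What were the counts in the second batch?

Because Beta–binomial updating is additive in the counts, the combined data contributed (α_post−α_prior, β_post−β_prior) successes and failures.
Total across both batches: 47−6=41 clicks, 19−11=8 non-clicks.
Subtract the first batch: 41−23=18 clicks and 8−3=5 non-clicks.

18 clicks and 5 non-clicks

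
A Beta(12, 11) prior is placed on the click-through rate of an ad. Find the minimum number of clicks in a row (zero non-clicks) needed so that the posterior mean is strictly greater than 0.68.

After k clicks and 0 non-clicks the posterior is Beta(12+k, 11), with mean (12+k)/(12+11+k).
Set (12+k)/(23+k) > 0.68 and solve: k > (0.68·23 − 12)/(1 − 0.68) = 11.375.
The smallest integer exceeding 11.375 is 12.

k = 12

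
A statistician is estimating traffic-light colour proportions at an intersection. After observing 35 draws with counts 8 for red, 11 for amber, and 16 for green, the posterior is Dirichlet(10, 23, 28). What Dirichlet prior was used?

Dirichlet(2, 12, 12)

For a Dirichlet(α) prior with multinomial counts c, the posterior is Dirichlet(α + c) componentwise.
Subtract each count from the matching posterior parameter: 10−8=2, 23−11=12, 28−16=12.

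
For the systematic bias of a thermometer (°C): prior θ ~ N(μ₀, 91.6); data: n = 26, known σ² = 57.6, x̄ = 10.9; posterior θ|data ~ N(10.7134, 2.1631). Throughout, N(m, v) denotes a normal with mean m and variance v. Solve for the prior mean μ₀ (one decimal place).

μ₀ = 3.0

The posterior mean is a precision-weighted average: μ_n = (τ₀μ₀ + τ_data·x̄)/(τ₀+τ_data), with τ₀=1/σ₀² and τ_data=n/σ².
Here τ₀ = 1/91.6 = 0.010917 and τ_data = 26/57.6 = 0.451389, so τ_n = 0.462306.
Rearranging for μ₀: μ₀ = (μ_n·τ_n − τ_data·x̄)/τ₀ = (10.7134·0.462306 − 0.451389·10.9) / 0.010917 = 0.032729/0.010917 ≈ 3.0.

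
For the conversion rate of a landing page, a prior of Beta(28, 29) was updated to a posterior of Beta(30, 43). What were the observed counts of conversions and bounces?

2 conversions and 14 bounces

Beta is conjugate to the binomial likelihood: posterior = Beta(α+s, β+f).
So s = 30 − 28 = 2 and f = 43 − 29 = 14.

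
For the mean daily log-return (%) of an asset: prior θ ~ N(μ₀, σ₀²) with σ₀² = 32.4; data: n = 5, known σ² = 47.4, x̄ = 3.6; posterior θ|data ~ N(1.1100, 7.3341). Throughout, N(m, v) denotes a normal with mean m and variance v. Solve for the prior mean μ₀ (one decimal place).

The posterior mean is a precision-weighted average: μ_n = (τ₀μ₀ + τ_data·x̄)/(τ₀+τ_data), with τ₀=1/σ₀² and τ_data=n/σ².
Here τ₀ = 1/32.4 = 0.030864 and τ_data = 5/47.4 = 0.105485, so τ_n = 0.136349.
Rearranging for μ₀: μ₀ = (μ_n·τ_n − τ_data·x̄)/τ₀ = (1.1100·0.136349 − 0.105485·3.6) / 0.030864 = -0.228399/0.030864 ≈ -7.4.

μ₀ = -7.4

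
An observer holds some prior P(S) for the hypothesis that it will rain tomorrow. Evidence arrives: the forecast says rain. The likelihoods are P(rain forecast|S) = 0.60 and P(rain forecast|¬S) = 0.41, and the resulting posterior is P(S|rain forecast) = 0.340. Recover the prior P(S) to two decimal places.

P(S) = 0.26

Bayes' rule in odds form gives O(S|E) = O(S)·[P(E|S)/P(E|¬S)], hence O(S) = O(S|E)/LR.
Posterior odds = 0.340/(1−0.340) = 0.5152. LR = 0.60/0.41 = 1.4634.
Prior odds = 0.5152/1.4634 = 0.3521, so P(S) = 0.3521/(1+0.3521) ≈ 0.26.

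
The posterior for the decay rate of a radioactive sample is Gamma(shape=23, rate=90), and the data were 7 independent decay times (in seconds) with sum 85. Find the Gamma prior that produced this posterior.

For an exponential likelihood with a Gamma(α, β) prior on the rate, n observations with total T give posterior Gamma(α+n, β+T).
So α = 23 − 7 = 16 and β = 90 − 85 = 5.

Gamma(shape=16, rate=5)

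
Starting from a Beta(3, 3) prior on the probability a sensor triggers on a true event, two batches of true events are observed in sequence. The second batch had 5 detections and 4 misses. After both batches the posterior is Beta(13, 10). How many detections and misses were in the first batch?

Sequential conjugate updates are equivalent to a single update on the pooled data, so total successes = posterior α − prior α and total failures = posterior β − prior β.
Total across both batches: 13−3=10 detections, 10−3=7 misses.
Subtract the second batch: 10−5=5 detections and 7−4=3 misses.

5 detections and 3 misses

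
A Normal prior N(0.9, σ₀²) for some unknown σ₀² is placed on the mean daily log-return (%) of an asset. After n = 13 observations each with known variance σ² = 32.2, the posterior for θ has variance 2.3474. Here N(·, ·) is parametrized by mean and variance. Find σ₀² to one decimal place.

σ₀² = 44.9

For the Normal–Normal model with known σ², precisions add: τ_n = τ₀ + n/σ².
So 1/σ₀² = 1/2.3474 − 13/32.2 = 0.426003 − 0.403727 = 0.022276.
Hence σ₀² = 1/0.022276 ≈ 44.9.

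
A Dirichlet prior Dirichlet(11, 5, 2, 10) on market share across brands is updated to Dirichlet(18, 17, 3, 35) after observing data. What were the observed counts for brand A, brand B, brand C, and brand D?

For a Dirichlet(α) prior with multinomial counts c, the posterior is Dirichlet(α + c) componentwise.
Counts are posterior − prior componentwise: 18−11=7, 17−5=12, 3−2=1, 35−10=25.

counts (7, 12, 1, 25)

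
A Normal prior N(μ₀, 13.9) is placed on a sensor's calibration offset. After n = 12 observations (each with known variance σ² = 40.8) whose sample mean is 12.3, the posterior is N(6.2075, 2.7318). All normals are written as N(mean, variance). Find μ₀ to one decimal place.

μ₀ = -18.7

With known observation variance, the Normal–Normal posterior has precision τ_n = τ₀ + n/σ² and mean μ_n = (τ₀μ₀ + (n/σ²)x̄)/τ_n.
Here τ₀ = 1/13.9 = 0.071942 and τ_data = 12/40.8 = 0.294118, so τ_n = 0.366060.
Rearranging for μ₀: μ₀ = (μ_n·τ_n − τ_data·x̄)/τ₀ = (6.2075·0.366060 − 0.294118·12.3) / 0.071942 = -1.345334/0.071942 ≈ -18.7.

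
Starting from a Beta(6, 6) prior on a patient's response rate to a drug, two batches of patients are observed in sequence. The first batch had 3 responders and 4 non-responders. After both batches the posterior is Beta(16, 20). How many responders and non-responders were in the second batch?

Because Beta–binomial updating is additive in the counts, the combined data contributed (α_post−α_prior, β_post−β_prior) successes and failures.
Total across both batches: 16−6=10 responders, 20−6=14 non-responders.
Subtract the first batch: 10−3=7 responders and 14−4=10 non-responders.

7 responders and 10 non-responders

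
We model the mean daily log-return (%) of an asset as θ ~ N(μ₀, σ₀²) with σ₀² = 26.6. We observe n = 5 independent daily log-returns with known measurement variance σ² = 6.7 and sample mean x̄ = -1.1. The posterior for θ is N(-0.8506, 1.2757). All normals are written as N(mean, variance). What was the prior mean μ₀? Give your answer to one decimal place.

μ₀ = 4.1

With known observation variance, the Normal–Normal posterior has precision τ_n = τ₀ + n/σ² and mean μ_n = (τ₀μ₀ + (n/σ²)x̄)/τ_n.
Here τ₀ = 1/26.6 = 0.037594 and τ_data = 5/6.7 = 0.746269, so τ_n = 0.783863.
Rearranging for μ₀: μ₀ = (μ_n·τ_n − τ_data·x̄)/τ₀ = (-0.8506·0.783863 − 0.746269·-1.1) / 0.037594 = 0.154142/0.037594 ≈ 4.1.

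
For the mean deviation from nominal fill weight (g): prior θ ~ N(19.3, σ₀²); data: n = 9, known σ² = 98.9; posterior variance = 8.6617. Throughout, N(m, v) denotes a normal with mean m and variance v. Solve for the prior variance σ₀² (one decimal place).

For the Normal–Normal model with known σ², precisions add: τ_n = τ₀ + n/σ².
So 1/σ₀² = 1/8.6617 − 9/98.9 = 0.115451 − 0.091001 = 0.024450.
Hence σ₀² = 1/0.024450 ≈ 40.9.

σ₀² = 40.9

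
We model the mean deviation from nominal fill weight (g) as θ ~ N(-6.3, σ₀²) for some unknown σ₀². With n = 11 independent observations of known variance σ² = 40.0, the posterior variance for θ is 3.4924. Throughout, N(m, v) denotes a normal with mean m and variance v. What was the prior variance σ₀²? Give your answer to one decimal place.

Posterior precision equals prior precision plus data precision: 1/σ_n² = 1/σ₀² + n/σ².
So 1/σ₀² = 1/3.4924 − 11/40.0 = 0.286336 − 0.275000 = 0.011336.
Hence σ₀² = 1/0.011336 ≈ 88.2.

σ₀² = 88.2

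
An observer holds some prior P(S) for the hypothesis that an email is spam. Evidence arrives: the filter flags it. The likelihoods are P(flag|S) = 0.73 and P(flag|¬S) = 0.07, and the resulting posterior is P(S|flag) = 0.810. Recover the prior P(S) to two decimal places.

P(S) = 0.29

In odds form, posterior odds = prior odds × likelihood ratio, so prior odds = posterior odds ÷ LR.
Posterior odds = 0.810/(1−0.810) = 4.2632. LR = 0.73/0.07 = 10.4286.
Prior odds = 4.2632/10.4286 = 0.4088, so P(S) = 0.4088/(1+0.4088) ≈ 0.29.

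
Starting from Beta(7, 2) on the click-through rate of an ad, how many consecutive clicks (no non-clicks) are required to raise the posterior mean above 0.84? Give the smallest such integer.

After k clicks and 0 non-clicks the posterior is Beta(7+k, 2), with mean (7+k)/(7+2+k).
Set (7+k)/(9+k) > 0.84 and solve: k > (0.84·9 − 7)/(1 − 0.84) = 3.500.
The smallest integer exceeding 3.500 is 4, and checking k=4: (11)/(13) = 0.8462 > 0.84.

k = 4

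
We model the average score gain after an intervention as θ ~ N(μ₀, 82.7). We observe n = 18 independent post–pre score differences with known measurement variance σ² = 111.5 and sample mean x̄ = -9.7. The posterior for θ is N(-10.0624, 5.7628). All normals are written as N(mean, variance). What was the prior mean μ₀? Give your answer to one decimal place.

With known observation variance, the Normal–Normal posterior has precision τ_n = τ₀ + n/σ² and mean μ_n = (τ₀μ₀ + (n/σ²)x̄)/τ_n.
Here τ₀ = 1/82.7 = 0.012092 and τ_data = 18/111.5 = 0.161435, so τ_n = 0.173527.
Rearranging for μ₀: μ₀ = (μ_n·τ_n − τ_data·x̄)/τ₀ = (-10.0624·0.173527 − 0.161435·-9.7) / 0.012092 = -0.180179/0.012092 ≈ -14.9.

μ₀ = -14.9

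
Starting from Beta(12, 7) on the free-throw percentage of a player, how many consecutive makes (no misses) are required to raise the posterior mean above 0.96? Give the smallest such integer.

After k makes and 0 misses the posterior is Beta(12+k, 7), with mean (12+k)/(12+7+k).
Set (12+k)/(19+k) > 0.96 and solve: k > (0.96·19 − 12)/(1 − 0.96) = 156.000.
The smallest integer exceeding 156.000 is 157.

k = 157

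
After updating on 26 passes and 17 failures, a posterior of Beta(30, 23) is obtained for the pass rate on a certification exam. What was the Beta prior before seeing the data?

Beta(4, 6)

A Beta(a, b) prior with s successes and f failures in binomial data gives a Beta(a+s, b+f) posterior.
So a = 30 − 26 = 4 and b = 23 − 17 = 6.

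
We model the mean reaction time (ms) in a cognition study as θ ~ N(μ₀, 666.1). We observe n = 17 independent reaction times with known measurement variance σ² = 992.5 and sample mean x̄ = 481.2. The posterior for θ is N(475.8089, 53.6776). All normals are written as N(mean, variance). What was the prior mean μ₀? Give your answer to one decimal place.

The posterior mean is a precision-weighted average: μ_n = (τ₀μ₀ + τ_data·x̄)/(τ₀+τ_data), with τ₀=1/σ₀² and τ_data=n/σ².
Here τ₀ = 1/666.1 = 0.001501 and τ_data = 17/992.5 = 0.017128, so τ_n = 0.018629.
Rearranging for μ₀: μ₀ = (μ_n·τ_n − τ_data·x̄)/τ₀ = (475.8089·0.018629 − 0.017128·481.2) / 0.001501 = 0.621850/0.001501 ≈ 414.3.

μ₀ = 414.3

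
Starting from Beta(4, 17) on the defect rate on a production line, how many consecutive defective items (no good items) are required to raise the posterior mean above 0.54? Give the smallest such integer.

k = 16

After k defective items and 0 good items the posterior is Beta(4+k, 17), with mean (4+k)/(4+17+k).
Set (4+k)/(21+k) > 0.54 and solve: k > (0.54·21 − 4)/(1 − 0.54) = 15.957.
The smallest integer exceeding 15.957 is 16, and checking k=16: (20)/(37) = 0.5405 > 0.54.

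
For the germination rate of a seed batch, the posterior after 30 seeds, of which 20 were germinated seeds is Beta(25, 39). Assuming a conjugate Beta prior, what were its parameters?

Under Beta–binomial conjugacy the posterior parameters are (a+s, b+f).
Subtract the data counts: 25−20=5, 39−10=29.

Beta(5, 29)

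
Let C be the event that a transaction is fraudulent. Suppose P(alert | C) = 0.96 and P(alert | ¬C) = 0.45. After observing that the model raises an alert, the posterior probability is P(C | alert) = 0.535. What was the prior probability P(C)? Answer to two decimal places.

In odds form, posterior odds = prior odds × likelihood ratio, so prior odds = posterior odds ÷ LR.
Posterior odds = 0.535/(1−0.535) = 1.1505. LR = 0.96/0.45 = 2.1333.
Prior odds = 1.1505/2.1333 = 0.5393, so P(C) = 0.5393/(1+0.5393) ≈ 0.35.

P(C) = 0.35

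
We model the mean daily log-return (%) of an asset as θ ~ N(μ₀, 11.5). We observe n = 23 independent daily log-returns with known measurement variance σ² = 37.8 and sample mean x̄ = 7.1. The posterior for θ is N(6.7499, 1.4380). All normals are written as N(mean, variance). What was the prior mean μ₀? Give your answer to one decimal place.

With known observation variance, the Normal–Normal posterior has precision τ_n = τ₀ + n/σ² and mean μ_n = (τ₀μ₀ + (n/σ²)x̄)/τ_n.
Here τ₀ = 1/11.5 = 0.086957 and τ_data = 23/37.8 = 0.608466, so τ_n = 0.695423.
Rearranging for μ₀: μ₀ = (μ_n·τ_n − τ_data·x̄)/τ₀ = (6.7499·0.695423 − 0.608466·7.1) / 0.086957 = 0.373927/0.086957 ≈ 4.3.

μ₀ = 4.3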